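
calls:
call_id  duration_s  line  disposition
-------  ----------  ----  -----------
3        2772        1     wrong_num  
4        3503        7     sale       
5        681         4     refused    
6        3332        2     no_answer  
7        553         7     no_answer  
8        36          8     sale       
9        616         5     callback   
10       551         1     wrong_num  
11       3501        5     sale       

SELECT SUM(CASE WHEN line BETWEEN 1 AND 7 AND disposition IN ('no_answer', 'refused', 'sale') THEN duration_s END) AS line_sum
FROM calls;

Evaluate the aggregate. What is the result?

11570

call_id=3: ✗
call_id=4: ✓ → 3503
call_id=5: ✓ → 681
call_id=6: ✓ → 3332
call_id=7: ✓ → 553
call_id=8: ✗
call_id=9: ✗
call_id=10: ✗
call_id=11: ✓ → 3501
line_sum = 3503 + 681 + 3332 + 553 + 3501 = 11570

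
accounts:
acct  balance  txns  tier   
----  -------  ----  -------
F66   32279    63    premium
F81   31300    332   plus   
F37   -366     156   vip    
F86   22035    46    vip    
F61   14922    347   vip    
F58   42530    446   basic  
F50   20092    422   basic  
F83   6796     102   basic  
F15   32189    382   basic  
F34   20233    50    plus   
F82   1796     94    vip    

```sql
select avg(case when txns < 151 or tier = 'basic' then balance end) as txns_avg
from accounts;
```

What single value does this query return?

acct=F66: ✓ → 32279
acct=F81: ✗
acct=F37: ✗
acct=F86: ✓ → 22035
acct=F61: ✗
acct=F58: ✓ → 42530
acct=F50: ✓ → 20092
acct=F83: ✓ → 6796
acct=F15: ✓ → 32189
acct=F34: ✓ → 20233
acct=F82: ✓ → 1796
txns_avg = (32279 + 22035 + 42530 + 20092 + 6796 + 32189 + 20233 + 1796) / 8 = 22243.75

22243.75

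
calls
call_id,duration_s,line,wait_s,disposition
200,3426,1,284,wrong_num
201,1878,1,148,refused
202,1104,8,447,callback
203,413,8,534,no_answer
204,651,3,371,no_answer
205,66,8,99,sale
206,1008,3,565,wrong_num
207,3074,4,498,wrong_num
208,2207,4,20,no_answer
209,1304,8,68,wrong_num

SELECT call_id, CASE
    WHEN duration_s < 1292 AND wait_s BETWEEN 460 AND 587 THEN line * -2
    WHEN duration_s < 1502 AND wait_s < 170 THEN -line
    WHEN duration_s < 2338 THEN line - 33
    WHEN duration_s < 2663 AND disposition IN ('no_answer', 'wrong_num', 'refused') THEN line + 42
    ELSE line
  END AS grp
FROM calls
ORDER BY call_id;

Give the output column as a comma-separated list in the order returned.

1, -32, -25, -16, -30, -8, -6, 4, -29, -8

call_id=200: ELSE → 1
call_id=201: duration_s < 2338 → -32
call_id=202: duration_s < 2338 → -25
call_id=203: duration_s < 1292 AND wait_s BETWEEN 460 AND 587 → -16
call_id=204: duration_s < 2338 → -30
call_id=205: duration_s < 1502 AND wait_s < 170 → -8
call_id=206: duration_s < 1292 AND wait_s BETWEEN 460 AND 587 → -6
call_id=207: ELSE → 4
call_id=208: duration_s < 2338 → -29
call_id=209: duration_s < 1502 AND wait_s < 170 → -8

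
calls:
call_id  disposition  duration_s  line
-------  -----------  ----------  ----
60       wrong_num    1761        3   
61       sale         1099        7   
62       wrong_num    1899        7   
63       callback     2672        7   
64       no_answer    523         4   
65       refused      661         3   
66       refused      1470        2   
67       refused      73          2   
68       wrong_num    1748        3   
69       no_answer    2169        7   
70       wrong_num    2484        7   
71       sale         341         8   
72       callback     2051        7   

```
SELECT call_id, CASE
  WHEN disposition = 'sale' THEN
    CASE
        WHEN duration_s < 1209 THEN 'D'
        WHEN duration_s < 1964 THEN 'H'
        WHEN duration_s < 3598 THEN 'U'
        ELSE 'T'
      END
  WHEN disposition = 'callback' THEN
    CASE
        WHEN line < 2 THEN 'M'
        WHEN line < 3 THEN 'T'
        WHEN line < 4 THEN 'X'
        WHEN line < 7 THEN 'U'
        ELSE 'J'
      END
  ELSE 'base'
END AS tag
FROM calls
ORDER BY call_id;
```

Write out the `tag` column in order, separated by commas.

call_id=60: disposition='wrong_num' → outer ELSE → base
call_id=61: disposition='sale' → inner[duration_s < 1209] → D
call_id=62: disposition='wrong_num' → outer ELSE → base
call_id=63: disposition='callback' → inner[ELSE] → J
call_id=64: disposition='no_answer' → outer ELSE → base
call_id=65: disposition='refused' → outer ELSE → base
call_id=66: disposition='refused' → outer ELSE → base
call_id=67: disposition='refused' → outer ELSE → base
call_id=68: disposition='wrong_num' → outer ELSE → base
call_id=69: disposition='no_answer' → outer ELSE → base
call_id=70: disposition='wrong_num' → outer ELSE → base
call_id=71: disposition='sale' → inner[duration_s < 1209] → D
call_id=72: disposition='callback' → inner[ELSE] → J

base, D, base, J, base, base, base, base, base, base, base, D, J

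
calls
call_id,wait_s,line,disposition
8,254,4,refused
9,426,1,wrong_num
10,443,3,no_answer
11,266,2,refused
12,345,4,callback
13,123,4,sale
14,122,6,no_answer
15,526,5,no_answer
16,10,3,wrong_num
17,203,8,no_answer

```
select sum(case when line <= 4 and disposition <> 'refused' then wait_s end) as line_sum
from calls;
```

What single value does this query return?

1347

call_id=8: ✗
call_id=9: ✓ → 426
call_id=10: ✓ → 443
call_id=11: ✗
call_id=12: ✓ → 345
call_id=13: ✓ → 123
call_id=14: ✗
call_id=15: ✗
call_id=16: ✓ → 10
call_id=17: ✗
line_sum = 426 + 443 + 345 + 123 + 10 = 1347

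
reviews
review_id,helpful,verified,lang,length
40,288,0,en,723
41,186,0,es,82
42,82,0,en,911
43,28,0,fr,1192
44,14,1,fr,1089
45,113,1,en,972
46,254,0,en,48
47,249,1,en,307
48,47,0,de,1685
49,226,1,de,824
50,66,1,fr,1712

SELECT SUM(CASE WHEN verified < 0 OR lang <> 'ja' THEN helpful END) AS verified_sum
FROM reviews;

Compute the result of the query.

review_id=40: ✓ → 288
review_id=41: ✓ → 186
review_id=42: ✓ → 82
review_id=43: ✓ → 28
review_id=44: ✓ → 14
review_id=45: ✓ → 113
review_id=46: ✓ → 254
review_id=47: ✓ → 249
review_id=48: ✓ → 47
review_id=49: ✓ → 226
review_id=50: ✓ → 66
verified_sum = 288 + 186 + 82 + 28 + 14 + 113 + 254 + 249 + 47 + 226 + 66 = 1553

1553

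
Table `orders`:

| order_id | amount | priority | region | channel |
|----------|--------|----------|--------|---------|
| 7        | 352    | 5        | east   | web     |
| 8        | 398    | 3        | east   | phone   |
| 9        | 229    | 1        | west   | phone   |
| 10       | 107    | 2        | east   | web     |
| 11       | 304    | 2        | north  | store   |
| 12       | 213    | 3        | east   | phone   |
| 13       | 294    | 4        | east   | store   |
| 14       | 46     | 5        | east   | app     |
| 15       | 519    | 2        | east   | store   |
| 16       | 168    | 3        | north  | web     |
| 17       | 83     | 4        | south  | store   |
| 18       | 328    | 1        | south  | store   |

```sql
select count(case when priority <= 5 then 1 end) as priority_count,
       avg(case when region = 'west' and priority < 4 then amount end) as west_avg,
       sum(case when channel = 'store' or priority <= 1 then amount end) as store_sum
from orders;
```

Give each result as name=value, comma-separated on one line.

[priority_count: priority <= 5]
order_id=7: ✓ → 1
order_id=8: ✓ → 1
order_id=9: ✓ → 1
order_id=10: ✓ → 1
order_id=11: ✓ → 1
order_id=12: ✓ → 1
order_id=13: ✓ → 1
order_id=14: ✓ → 1
order_id=15: ✓ → 1
order_id=16: ✓ → 1
order_id=17: ✓ → 1
order_id=18: ✓ → 1
priority_count = COUNT(1, 1, 1, 1, 1, 1, 1, 1, 1, 1, 1, 1) = 12
—
[west_avg: region = 'west' and priority < 4]
order_id=7: ✗
order_id=8: ✗
order_id=9: ✓ → 229
order_id=10: ✗
order_id=11: ✗
order_id=12: ✗
order_id=13: ✗
order_id=14: ✗
order_id=15: ✗
order_id=16: ✗
order_id=17: ✗
order_id=18: ✗
west_avg = 229
—
[store_sum: channel = 'store' or priority <= 1]
order_id=7: ✗
order_id=8: ✗
order_id=9: ✓ → 229
order_id=10: ✗
order_id=11: ✓ → 304
order_id=12: ✗
order_id=13: ✓ → 294
order_id=14: ✗
order_id=15: ✓ → 519
order_id=16: ✗
order_id=17: ✓ → 83
order_id=18: ✓ → 328
store_sum = 229 + 304 + 294 + 519 + 83 + 328 = 1757

priority_count=12, west_avg=229, store_sum=1757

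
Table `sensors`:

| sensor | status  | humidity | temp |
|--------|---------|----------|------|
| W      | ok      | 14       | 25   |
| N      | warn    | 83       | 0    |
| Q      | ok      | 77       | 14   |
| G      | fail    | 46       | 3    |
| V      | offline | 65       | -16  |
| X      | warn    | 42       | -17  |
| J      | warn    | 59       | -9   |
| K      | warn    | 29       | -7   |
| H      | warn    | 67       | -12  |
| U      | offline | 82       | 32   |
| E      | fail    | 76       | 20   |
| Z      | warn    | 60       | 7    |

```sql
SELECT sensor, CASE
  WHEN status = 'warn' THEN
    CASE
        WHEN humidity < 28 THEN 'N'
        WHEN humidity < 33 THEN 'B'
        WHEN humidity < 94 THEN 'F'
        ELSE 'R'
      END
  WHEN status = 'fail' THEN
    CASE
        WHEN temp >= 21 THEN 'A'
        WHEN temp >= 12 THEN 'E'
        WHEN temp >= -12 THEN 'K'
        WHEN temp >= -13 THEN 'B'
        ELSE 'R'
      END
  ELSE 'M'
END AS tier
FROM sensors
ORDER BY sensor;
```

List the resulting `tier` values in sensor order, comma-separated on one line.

E, K, F, F, B, F, M, M, M, M, F, F

sensor=E: status='fail' → inner[temp >= 12] → E
sensor=G: status='fail' → inner[temp >= -12] → K
sensor=H: status='warn' → inner[humidity < 94] → F
sensor=J: status='warn' → inner[humidity < 94] → F
sensor=K: status='warn' → inner[humidity < 33] → B
sensor=N: status='warn' → inner[humidity < 94] → F
sensor=Q: status='ok' → outer ELSE → M
sensor=U: status='offline' → outer ELSE → M
sensor=V: status='offline' → outer ELSE → M
sensor=W: status='ok' → outer ELSE → M
sensor=X: status='warn' → inner[humidity < 94] → F
sensor=Z: status='warn' → inner[humidity < 94] → F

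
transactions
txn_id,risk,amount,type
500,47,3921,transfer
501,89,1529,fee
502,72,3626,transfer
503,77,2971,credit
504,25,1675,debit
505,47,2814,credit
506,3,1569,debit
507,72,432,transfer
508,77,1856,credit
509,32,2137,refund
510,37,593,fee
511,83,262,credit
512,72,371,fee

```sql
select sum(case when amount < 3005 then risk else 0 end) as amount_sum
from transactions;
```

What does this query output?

614

txn_id=500: ✗
txn_id=501: ✓ → 89
txn_id=502: ✗
txn_id=503: ✓ → 77
txn_id=504: ✓ → 25
txn_id=505: ✓ → 47
txn_id=506: ✓ → 3
txn_id=507: ✓ → 72
txn_id=508: ✓ → 77
txn_id=509: ✓ → 32
txn_id=510: ✓ → 37
txn_id=511: ✓ → 83
txn_id=512: ✓ → 72
amount_sum = 89 + 77 + 25 + 47 + 3 + 72 + 77 + 32 + 37 + 83 + 72 = 614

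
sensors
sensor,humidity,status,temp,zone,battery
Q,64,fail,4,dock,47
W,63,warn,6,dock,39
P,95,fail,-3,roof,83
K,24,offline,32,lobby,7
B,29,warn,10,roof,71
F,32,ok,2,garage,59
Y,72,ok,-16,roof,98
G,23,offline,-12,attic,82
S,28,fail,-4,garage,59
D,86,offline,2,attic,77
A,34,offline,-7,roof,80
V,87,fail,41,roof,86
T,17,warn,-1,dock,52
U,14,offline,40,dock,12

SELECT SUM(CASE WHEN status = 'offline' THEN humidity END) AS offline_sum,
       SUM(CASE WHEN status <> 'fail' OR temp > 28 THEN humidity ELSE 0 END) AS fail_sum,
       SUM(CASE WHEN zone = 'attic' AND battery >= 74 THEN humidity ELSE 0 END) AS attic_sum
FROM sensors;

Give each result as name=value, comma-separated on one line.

offline_sum=181, fail_sum=481, attic_sum=109

[offline_sum: status = 'offline']
sensor=Q: ✗
sensor=W: ✗
sensor=P: ✗
sensor=K: ✓ → 24
sensor=B: ✗
sensor=F: ✗
sensor=Y: ✗
sensor=G: ✓ → 23
sensor=S: ✗
sensor=D: ✓ → 86
sensor=A: ✓ → 34
sensor=V: ✗
sensor=T: ✗
sensor=U: ✓ → 14
offline_sum = 24 + 23 + 86 + 34 + 14 = 181
—
[fail_sum: status <> 'fail' OR temp > 28]
sensor=Q: ✗
sensor=W: ✓ → 63
sensor=P: ✗
sensor=K: ✓ → 24
sensor=B: ✓ → 29
sensor=F: ✓ → 32
sensor=Y: ✓ → 72
sensor=G: ✓ → 23
sensor=S: ✗
sensor=D: ✓ → 86
sensor=A: ✓ → 34
sensor=V: ✓ → 87
sensor=T: ✓ → 17
sensor=U: ✓ → 14
fail_sum = 63 + 24 + 29 + 32 + 72 + 23 + 86 + 34 + 87 + 17 + 14 = 481
—
[attic_sum: zone = 'attic' AND battery >= 74]
sensor=Q: ✗
sensor=W: ✗
sensor=P: ✗
sensor=K: ✗
sensor=B: ✗
sensor=F: ✗
sensor=Y: ✗
sensor=G: ✓ → 23
sensor=S: ✗
sensor=D: ✓ → 86
sensor=A: ✗
sensor=V: ✗
sensor=T: ✗
sensor=U: ✗
attic_sum = 23 + 86 = 109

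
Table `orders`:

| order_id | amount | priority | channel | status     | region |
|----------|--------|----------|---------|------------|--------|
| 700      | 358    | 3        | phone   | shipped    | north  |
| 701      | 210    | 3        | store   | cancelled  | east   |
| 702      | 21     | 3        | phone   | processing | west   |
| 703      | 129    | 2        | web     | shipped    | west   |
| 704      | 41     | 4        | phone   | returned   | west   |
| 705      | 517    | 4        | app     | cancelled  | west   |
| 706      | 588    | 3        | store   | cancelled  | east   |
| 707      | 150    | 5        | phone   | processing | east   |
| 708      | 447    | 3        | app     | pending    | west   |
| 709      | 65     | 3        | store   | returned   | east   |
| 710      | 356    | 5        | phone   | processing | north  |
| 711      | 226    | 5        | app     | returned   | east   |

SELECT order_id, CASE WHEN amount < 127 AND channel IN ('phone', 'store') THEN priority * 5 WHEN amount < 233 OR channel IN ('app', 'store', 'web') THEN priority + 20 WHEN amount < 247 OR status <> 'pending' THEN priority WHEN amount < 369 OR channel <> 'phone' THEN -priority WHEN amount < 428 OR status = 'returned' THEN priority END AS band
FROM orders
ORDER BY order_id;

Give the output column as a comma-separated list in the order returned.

order_id=700: amount < 247 OR status <> 'pending' → 3
order_id=701: amount < 233 OR channel IN ('app', 'store', 'web') → 23
order_id=702: amount < 127 AND channel IN ('phone', 'store') → 15
order_id=703: amount < 233 OR channel IN ('app', 'store', 'web') → 22
order_id=704: amount < 127 AND channel IN ('phone', 'store') → 20
order_id=705: amount < 233 OR channel IN ('app', 'store', 'web') → 24
order_id=706: amount < 233 OR channel IN ('app', 'store', 'web') → 23
order_id=707: amount < 233 OR channel IN ('app', 'store', 'web') → 25
order_id=708: amount < 233 OR channel IN ('app', 'store', 'web') → 23
order_id=709: amount < 127 AND channel IN ('phone', 'store') → 15
order_id=710: amount < 247 OR status <> 'pending' → 5
order_id=711: amount < 233 OR channel IN ('app', 'store', 'web') → 25

3, 23, 15, 22, 20, 24, 23, 25, 23, 15, 5, 25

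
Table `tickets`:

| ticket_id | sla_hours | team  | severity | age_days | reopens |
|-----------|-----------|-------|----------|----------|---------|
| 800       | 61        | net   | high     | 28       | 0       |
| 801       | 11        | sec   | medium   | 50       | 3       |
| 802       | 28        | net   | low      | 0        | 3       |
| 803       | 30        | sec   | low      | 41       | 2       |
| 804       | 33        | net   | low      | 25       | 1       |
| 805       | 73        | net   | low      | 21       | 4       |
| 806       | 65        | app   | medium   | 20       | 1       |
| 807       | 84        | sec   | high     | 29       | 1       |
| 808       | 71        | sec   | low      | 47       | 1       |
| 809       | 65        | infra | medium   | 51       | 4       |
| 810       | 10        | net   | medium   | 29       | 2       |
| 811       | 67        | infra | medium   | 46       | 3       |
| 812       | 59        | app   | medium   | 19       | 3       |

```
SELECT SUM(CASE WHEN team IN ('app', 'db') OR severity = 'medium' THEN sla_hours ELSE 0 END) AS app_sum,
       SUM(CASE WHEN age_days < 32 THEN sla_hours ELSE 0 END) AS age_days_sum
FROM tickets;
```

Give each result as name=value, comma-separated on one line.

[app_sum: team IN ('app', 'db') OR severity = 'medium']
ticket_id=800: ✗
ticket_id=801: ✓ → 11
ticket_id=802: ✗
ticket_id=803: ✗
ticket_id=804: ✗
ticket_id=805: ✗
ticket_id=806: ✓ → 65
ticket_id=807: ✗
ticket_id=808: ✗
ticket_id=809: ✓ → 65
ticket_id=810: ✓ → 10
ticket_id=811: ✓ → 67
ticket_id=812: ✓ → 59
app_sum = 11 + 65 + 65 + 10 + 67 + 59 = 277
—
[age_days_sum: age_days < 32]
ticket_id=800: ✓ → 61
ticket_id=801: ✗
ticket_id=802: ✓ → 28
ticket_id=803: ✗
ticket_id=804: ✓ → 33
ticket_id=805: ✓ → 73
ticket_id=806: ✓ → 65
ticket_id=807: ✓ → 84
ticket_id=808: ✗
ticket_id=809: ✗
ticket_id=810: ✓ → 10
ticket_id=811: ✗
ticket_id=812: ✓ → 59
age_days_sum = 61 + 28 + 33 + 73 + 65 + 84 + 10 + 59 = 413

app_sum=277, age_days_sum=413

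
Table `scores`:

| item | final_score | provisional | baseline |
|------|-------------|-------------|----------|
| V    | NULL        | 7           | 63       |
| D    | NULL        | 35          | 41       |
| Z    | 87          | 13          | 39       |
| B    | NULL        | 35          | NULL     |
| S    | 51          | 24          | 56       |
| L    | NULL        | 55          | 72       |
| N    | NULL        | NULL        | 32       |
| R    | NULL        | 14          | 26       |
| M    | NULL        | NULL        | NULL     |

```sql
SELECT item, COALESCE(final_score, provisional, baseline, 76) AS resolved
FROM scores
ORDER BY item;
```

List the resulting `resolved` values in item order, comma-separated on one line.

35, 35, 55, 76, 32, 14, 51, 7, 87

item=B: final_score=NULL, provisional=35 → 35
item=D: final_score=NULL, provisional=35 → 35
item=L: final_score=NULL, provisional=55 → 55
item=M: final_score=NULL, provisional=NULL, baseline=NULL, → literal 76 → 76
item=N: final_score=NULL, provisional=NULL, baseline=32 → 32
item=R: final_score=NULL, provisional=14 → 14
item=S: final_score=51 → 51
item=V: final_score=NULL, provisional=7 → 7
item=Z: final_score=87 → 87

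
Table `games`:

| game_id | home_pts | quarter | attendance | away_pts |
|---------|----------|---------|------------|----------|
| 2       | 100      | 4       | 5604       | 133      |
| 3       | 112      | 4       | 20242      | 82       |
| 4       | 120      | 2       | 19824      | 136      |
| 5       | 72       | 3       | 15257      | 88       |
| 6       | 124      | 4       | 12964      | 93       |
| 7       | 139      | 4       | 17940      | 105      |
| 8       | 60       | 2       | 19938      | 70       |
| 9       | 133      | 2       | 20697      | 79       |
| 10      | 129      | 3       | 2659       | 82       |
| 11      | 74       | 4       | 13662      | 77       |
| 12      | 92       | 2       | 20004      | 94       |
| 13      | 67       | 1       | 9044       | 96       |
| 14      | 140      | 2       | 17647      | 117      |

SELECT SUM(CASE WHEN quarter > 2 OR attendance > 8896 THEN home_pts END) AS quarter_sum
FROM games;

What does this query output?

1362

game_id=2: ✓ → 100
game_id=3: ✓ → 112
game_id=4: ✓ → 120
game_id=5: ✓ → 72
game_id=6: ✓ → 124
game_id=7: ✓ → 139
game_id=8: ✓ → 60
game_id=9: ✓ → 133
game_id=10: ✓ → 129
game_id=11: ✓ → 74
game_id=12: ✓ → 92
game_id=13: ✓ → 67
game_id=14: ✓ → 140
quarter_sum = 100 + 112 + 120 + 72 + 124 + 139 + 60 + 133 + 129 + 74 + 92 + 67 + 140 = 1362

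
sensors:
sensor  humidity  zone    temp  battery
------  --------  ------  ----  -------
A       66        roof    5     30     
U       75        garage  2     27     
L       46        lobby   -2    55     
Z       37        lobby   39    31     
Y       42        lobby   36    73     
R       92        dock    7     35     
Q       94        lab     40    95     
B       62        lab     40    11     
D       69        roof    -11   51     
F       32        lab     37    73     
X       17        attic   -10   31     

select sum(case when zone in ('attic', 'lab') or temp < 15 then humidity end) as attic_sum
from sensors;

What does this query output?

553

sensor=A: ✓ → 66
sensor=U: ✓ → 75
sensor=L: ✓ → 46
sensor=Z: ✗
sensor=Y: ✗
sensor=R: ✓ → 92
sensor=Q: ✓ → 94
sensor=B: ✓ → 62
sensor=D: ✓ → 69
sensor=F: ✓ → 32
sensor=X: ✓ → 17
attic_sum = 66 + 75 + 46 + 92 + 94 + 62 + 69 + 32 + 17 = 553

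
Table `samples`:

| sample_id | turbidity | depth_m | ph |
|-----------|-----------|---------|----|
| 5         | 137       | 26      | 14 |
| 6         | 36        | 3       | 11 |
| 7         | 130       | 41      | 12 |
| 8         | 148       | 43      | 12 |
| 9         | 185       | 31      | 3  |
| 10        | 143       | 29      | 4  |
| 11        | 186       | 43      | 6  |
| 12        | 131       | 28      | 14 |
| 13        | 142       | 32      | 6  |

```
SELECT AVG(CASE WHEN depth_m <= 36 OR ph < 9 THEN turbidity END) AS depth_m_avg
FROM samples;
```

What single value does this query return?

137.1428571429

sample_id=5: ✓ → 137
sample_id=6: ✓ → 36
sample_id=7: ✗
sample_id=8: ✗
sample_id=9: ✓ → 185
sample_id=10: ✓ → 143
sample_id=11: ✓ → 186
sample_id=12: ✓ → 131
sample_id=13: ✓ → 142
depth_m_avg = (137 + 36 + 185 + 143 + 186 + 131 + 142) / 7 = 137.1428571429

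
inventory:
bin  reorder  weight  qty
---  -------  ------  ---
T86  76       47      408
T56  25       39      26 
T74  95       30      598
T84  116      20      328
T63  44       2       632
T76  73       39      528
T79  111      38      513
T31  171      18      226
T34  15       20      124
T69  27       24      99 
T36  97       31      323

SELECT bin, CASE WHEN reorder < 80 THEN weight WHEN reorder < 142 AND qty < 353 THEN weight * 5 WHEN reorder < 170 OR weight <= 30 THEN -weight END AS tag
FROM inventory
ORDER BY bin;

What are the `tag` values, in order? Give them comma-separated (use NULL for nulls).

bin=T31: reorder < 170 OR weight <= 30 → -18
bin=T34: reorder < 80 → 20
bin=T36: reorder < 142 AND qty < 353 → 155
bin=T56: reorder < 80 → 39
bin=T63: reorder < 80 → 2
bin=T69: reorder < 80 → 24
bin=T74: reorder < 170 OR weight <= 30 → -30
bin=T76: reorder < 80 → 39
bin=T79: reorder < 170 OR weight <= 30 → -38
bin=T84: reorder < 142 AND qty < 353 → 100
bin=T86: reorder < 80 → 47

-18, 20, 155, 39, 2, 24, -30, 39, -38, 100, 47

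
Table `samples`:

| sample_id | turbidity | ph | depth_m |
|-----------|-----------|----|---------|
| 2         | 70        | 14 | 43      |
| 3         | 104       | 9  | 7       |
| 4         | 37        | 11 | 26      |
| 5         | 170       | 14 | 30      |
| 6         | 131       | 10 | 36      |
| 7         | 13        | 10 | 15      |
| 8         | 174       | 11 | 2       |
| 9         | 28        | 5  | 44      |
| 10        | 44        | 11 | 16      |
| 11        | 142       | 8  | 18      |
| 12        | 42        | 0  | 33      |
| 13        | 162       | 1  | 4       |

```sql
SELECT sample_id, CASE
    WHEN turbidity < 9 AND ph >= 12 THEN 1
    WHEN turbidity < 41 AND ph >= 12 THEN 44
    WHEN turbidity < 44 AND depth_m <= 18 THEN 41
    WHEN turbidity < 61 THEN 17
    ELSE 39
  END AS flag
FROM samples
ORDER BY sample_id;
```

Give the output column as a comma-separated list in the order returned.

39, 39, 17, 39, 39, 41, 39, 17, 17, 39, 17, 39

sample_id=2: ELSE → 39
sample_id=3: ELSE → 39
sample_id=4: turbidity < 61 → 17
sample_id=5: ELSE → 39
sample_id=6: ELSE → 39
sample_id=7: turbidity < 44 AND depth_m <= 18 → 41
sample_id=8: ELSE → 39
sample_id=9: turbidity < 61 → 17
sample_id=10: turbidity < 61 → 17
sample_id=11: ELSE → 39
sample_id=12: turbidity < 61 → 17
sample_id=13: ELSE → 39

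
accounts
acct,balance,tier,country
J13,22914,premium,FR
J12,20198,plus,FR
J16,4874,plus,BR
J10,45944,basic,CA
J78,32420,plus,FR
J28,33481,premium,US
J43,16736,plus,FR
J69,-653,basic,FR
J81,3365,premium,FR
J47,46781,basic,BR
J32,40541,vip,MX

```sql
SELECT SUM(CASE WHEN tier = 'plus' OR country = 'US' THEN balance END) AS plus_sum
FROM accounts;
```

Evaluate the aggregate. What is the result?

107709

acct=J13: ✗
acct=J12: ✓ → 20198
acct=J16: ✓ → 4874
acct=J10: ✗
acct=J78: ✓ → 32420
acct=J28: ✓ → 33481
acct=J43: ✓ → 16736
acct=J69: ✗
acct=J81: ✗
acct=J47: ✗
acct=J32: ✗
plus_sum = 20198 + 4874 + 32420 + 33481 + 16736 = 107709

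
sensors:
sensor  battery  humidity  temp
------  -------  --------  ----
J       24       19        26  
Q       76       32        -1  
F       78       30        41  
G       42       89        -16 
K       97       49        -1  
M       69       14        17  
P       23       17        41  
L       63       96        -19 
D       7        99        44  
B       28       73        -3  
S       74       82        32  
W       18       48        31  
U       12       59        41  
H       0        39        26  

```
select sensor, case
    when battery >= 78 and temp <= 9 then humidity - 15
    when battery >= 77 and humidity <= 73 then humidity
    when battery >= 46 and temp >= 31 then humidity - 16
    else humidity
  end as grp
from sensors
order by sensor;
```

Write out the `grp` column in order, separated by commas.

73, 99, 30, 89, 39, 19, 34, 96, 14, 17, 32, 66, 59, 48

sensor=B: ELSE → 73
sensor=D: ELSE → 99
sensor=F: battery >= 77 and humidity <= 73 → 30
sensor=G: ELSE → 89
sensor=H: ELSE → 39
sensor=J: ELSE → 19
sensor=K: battery >= 78 and temp <= 9 → 34
sensor=L: ELSE → 96
sensor=M: ELSE → 14
sensor=P: ELSE → 17
sensor=Q: ELSE → 32
sensor=S: battery >= 46 and temp >= 31 → 66
sensor=U: ELSE → 59
sensor=W: ELSE → 48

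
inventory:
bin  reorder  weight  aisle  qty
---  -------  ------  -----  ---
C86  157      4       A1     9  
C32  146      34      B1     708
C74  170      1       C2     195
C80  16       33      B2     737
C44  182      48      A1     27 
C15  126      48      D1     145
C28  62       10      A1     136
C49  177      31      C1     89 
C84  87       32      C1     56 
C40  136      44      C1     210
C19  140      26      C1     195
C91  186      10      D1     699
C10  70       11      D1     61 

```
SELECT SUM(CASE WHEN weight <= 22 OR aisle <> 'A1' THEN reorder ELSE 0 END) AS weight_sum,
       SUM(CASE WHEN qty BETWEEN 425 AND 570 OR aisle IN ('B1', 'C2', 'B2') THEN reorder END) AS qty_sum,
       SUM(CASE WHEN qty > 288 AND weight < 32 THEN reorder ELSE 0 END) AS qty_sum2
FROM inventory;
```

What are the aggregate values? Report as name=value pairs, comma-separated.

[weight_sum: weight <= 22 OR aisle <> 'A1']
bin=C86: ✓ → 157
bin=C32: ✓ → 146
bin=C74: ✓ → 170
bin=C80: ✓ → 16
bin=C44: ✗
bin=C15: ✓ → 126
bin=C28: ✓ → 62
bin=C49: ✓ → 177
bin=C84: ✓ → 87
bin=C40: ✓ → 136
bin=C19: ✓ → 140
bin=C91: ✓ → 186
bin=C10: ✓ → 70
weight_sum = 157 + 146 + 170 + 16 + 126 + 62 + 177 + 87 + 136 + 140 + 186 + 70 = 1473
—
[qty_sum: qty BETWEEN 425 AND 570 OR aisle IN ('B1', 'C2', 'B2')]
bin=C86: ✗
bin=C32: ✓ → 146
bin=C74: ✓ → 170
bin=C80: ✓ → 16
bin=C44: ✗
bin=C15: ✗
bin=C28: ✗
bin=C49: ✗
bin=C84: ✗
bin=C40: ✗
bin=C19: ✗
bin=C91: ✗
bin=C10: ✗
qty_sum = 146 + 170 + 16 = 332
—
[qty_sum2: qty > 288 AND weight < 32]
bin=C86: ✗
bin=C32: ✗
bin=C74: ✗
bin=C80: ✗
bin=C44: ✗
bin=C15: ✗
bin=C28: ✗
bin=C49: ✗
bin=C84: ✗
bin=C40: ✗
bin=C19: ✗
bin=C91: ✓ → 186
bin=C10: ✗
qty_sum2 = 186

weight_sum=1473, qty_sum=332, qty_sum2=186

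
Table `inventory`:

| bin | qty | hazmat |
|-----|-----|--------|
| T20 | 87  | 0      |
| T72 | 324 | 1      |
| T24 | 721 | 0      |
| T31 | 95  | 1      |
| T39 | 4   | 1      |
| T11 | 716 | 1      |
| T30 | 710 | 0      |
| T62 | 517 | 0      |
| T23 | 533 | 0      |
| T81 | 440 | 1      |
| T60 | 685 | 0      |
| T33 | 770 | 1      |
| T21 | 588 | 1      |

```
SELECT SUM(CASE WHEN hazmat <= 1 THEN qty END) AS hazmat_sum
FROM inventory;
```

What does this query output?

6190

bin=T20: ✓ → 87
bin=T72: ✓ → 324
bin=T24: ✓ → 721
bin=T31: ✓ → 95
bin=T39: ✓ → 4
bin=T11: ✓ → 716
bin=T30: ✓ → 710
bin=T62: ✓ → 517
bin=T23: ✓ → 533
bin=T81: ✓ → 440
bin=T60: ✓ → 685
bin=T33: ✓ → 770
bin=T21: ✓ → 588
hazmat_sum = 87 + 324 + 721 + 95 + 4 + 716 + 710 + 517 + 533 + 440 + 685 + 770 + 588 = 6190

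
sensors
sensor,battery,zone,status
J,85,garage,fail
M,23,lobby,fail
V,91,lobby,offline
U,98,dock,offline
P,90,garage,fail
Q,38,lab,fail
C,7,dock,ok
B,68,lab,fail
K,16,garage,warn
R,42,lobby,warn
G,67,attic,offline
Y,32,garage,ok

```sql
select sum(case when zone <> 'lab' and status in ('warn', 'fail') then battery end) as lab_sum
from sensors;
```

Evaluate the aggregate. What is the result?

256

sensor=J: ✓ → 85
sensor=M: ✓ → 23
sensor=V: ✗
sensor=U: ✗
sensor=P: ✓ → 90
sensor=Q: ✗
sensor=C: ✗
sensor=B: ✗
sensor=K: ✓ → 16
sensor=R: ✓ → 42
sensor=G: ✗
sensor=Y: ✗
lab_sum = 85 + 23 + 90 + 16 + 42 = 256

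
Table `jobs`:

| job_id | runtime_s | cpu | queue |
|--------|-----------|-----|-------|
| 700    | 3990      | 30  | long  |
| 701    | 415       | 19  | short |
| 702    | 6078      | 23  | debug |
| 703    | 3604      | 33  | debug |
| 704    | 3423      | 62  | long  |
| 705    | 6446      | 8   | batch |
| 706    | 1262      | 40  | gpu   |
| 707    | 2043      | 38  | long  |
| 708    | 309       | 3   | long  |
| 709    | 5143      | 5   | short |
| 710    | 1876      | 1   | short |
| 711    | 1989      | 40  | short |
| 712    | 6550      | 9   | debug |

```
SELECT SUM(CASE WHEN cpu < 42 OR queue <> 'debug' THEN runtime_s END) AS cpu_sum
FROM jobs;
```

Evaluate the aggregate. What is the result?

43128

job_id=700: ✓ → 3990
job_id=701: ✓ → 415
job_id=702: ✓ → 6078
job_id=703: ✓ → 3604
job_id=704: ✓ → 3423
job_id=705: ✓ → 6446
job_id=706: ✓ → 1262
job_id=707: ✓ → 2043
job_id=708: ✓ → 309
job_id=709: ✓ → 5143
job_id=710: ✓ → 1876
job_id=711: ✓ → 1989
job_id=712: ✓ → 6550
cpu_sum = 3990 + 415 + 6078 + 3604 + 3423 + 6446 + 1262 + 2043 + 309 + 5143 + 1876 + 1989 + 6550 = 43128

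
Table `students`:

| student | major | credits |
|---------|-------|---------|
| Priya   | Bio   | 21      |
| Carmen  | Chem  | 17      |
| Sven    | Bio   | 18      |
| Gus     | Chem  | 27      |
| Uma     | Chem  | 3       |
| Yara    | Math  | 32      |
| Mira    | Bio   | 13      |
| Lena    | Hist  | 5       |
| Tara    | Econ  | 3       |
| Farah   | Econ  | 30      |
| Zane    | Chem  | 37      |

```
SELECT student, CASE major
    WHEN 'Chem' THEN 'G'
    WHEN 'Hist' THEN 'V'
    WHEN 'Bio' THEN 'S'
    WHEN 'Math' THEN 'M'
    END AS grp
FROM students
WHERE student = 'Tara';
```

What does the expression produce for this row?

student = Tara: major=Econ, credits=3.
major='Chem' → false
major='Hist' → false
major='Bio' → false
major='Math' → false
No WHEN matched and there is no ELSE, so the CASE yields NULL.

NULL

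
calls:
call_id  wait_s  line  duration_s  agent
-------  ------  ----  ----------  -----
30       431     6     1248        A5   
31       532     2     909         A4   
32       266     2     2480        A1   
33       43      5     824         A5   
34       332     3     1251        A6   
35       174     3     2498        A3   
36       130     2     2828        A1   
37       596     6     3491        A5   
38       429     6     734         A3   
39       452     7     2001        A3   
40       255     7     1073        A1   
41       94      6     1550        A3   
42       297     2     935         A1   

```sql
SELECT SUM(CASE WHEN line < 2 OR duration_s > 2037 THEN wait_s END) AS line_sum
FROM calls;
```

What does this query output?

1166

call_id=30: ✗
call_id=31: ✗
call_id=32: ✓ → 266
call_id=33: ✗
call_id=34: ✗
call_id=35: ✓ → 174
call_id=36: ✓ → 130
call_id=37: ✓ → 596
call_id=38: ✗
call_id=39: ✗
call_id=40: ✗
call_id=41: ✗
call_id=42: ✗
line_sum = 266 + 174 + 130 + 596 = 1166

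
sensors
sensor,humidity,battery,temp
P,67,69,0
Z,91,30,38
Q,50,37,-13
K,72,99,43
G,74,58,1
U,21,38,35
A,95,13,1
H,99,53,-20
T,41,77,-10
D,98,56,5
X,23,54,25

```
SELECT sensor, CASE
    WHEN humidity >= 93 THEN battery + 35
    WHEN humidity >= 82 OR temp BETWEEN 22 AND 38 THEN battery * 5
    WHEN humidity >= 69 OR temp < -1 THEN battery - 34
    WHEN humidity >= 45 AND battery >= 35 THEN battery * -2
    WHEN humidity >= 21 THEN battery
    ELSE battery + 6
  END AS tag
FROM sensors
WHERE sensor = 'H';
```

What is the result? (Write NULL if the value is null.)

88

sensor = H: humidity=99, battery=53, temp=-20.
humidity >= 93 → true → 88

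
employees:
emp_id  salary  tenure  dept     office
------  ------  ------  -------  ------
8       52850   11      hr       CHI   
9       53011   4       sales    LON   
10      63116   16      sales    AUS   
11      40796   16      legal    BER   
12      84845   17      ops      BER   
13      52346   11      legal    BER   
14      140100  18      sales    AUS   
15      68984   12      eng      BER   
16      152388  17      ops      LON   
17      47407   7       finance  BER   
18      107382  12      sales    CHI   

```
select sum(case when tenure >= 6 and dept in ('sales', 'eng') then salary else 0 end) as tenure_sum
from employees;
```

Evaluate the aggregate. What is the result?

379582

emp_id=8: ✗
emp_id=9: ✗
emp_id=10: ✓ → 63116
emp_id=11: ✗
emp_id=12: ✗
emp_id=13: ✗
emp_id=14: ✓ → 140100
emp_id=15: ✓ → 68984
emp_id=16: ✗
emp_id=17: ✗
emp_id=18: ✓ → 107382
tenure_sum = 63116 + 140100 + 68984 + 107382 = 379582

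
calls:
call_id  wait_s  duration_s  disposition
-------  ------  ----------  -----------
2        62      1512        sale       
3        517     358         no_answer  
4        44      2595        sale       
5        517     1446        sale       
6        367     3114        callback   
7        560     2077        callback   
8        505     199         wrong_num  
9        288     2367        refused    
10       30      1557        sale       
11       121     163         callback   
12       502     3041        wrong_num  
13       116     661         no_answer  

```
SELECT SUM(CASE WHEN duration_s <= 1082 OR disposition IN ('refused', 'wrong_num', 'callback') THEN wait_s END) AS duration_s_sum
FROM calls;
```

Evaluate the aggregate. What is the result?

call_id=2: ✗
call_id=3: ✓ → 517
call_id=4: ✗
call_id=5: ✗
call_id=6: ✓ → 367
call_id=7: ✓ → 560
call_id=8: ✓ → 505
call_id=9: ✓ → 288
call_id=10: ✗
call_id=11: ✓ → 121
call_id=12: ✓ → 502
call_id=13: ✓ → 116
duration_s_sum = 517 + 367 + 560 + 505 + 288 + 121 + 502 + 116 = 2976

2976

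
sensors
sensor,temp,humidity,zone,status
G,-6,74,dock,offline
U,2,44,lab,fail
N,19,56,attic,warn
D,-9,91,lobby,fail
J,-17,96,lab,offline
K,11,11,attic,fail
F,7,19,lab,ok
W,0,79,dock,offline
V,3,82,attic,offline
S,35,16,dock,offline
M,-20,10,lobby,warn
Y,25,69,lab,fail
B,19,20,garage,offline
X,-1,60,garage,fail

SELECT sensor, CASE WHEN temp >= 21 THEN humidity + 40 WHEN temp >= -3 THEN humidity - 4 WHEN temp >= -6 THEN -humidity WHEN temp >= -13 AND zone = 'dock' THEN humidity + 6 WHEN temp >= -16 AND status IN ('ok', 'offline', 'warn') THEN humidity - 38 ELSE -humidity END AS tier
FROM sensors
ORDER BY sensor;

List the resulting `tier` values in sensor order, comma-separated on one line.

16, -91, 15, -74, -96, 7, -10, 52, 56, 40, 78, 75, 56, 109

sensor=B: temp >= -3 → 16
sensor=D: ELSE → -91
sensor=F: temp >= -3 → 15
sensor=G: temp >= -6 → -74
sensor=J: ELSE → -96
sensor=K: temp >= -3 → 7
sensor=M: ELSE → -10
sensor=N: temp >= -3 → 52
sensor=S: temp >= 21 → 56
sensor=U: temp >= -3 → 40
sensor=V: temp >= -3 → 78
sensor=W: temp >= -3 → 75
sensor=X: temp >= -3 → 56
sensor=Y: temp >= 21 → 109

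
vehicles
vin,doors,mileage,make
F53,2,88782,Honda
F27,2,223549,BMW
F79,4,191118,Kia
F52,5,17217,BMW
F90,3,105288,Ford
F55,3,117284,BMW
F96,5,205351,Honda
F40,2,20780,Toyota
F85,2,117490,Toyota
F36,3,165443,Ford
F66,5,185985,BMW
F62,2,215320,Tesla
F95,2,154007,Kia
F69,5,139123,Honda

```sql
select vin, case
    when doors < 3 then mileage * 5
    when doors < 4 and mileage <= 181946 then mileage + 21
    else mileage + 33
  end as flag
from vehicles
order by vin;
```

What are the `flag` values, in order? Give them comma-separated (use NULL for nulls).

vin=F27: doors < 3 → 1117745
vin=F36: doors < 4 and mileage <= 181946 → 165464
vin=F40: doors < 3 → 103900
vin=F52: ELSE → 17250
vin=F53: doors < 3 → 443910
vin=F55: doors < 4 and mileage <= 181946 → 117305
vin=F62: doors < 3 → 1076600
vin=F66: ELSE → 186018
vin=F69: ELSE → 139156
vin=F79: ELSE → 191151
vin=F85: doors < 3 → 587450
vin=F90: doors < 4 and mileage <= 181946 → 105309
vin=F95: doors < 3 → 770035
vin=F96: ELSE → 205384

1117745, 165464, 103900, 17250, 443910, 117305, 1076600, 186018, 139156, 191151, 587450, 105309, 770035, 205384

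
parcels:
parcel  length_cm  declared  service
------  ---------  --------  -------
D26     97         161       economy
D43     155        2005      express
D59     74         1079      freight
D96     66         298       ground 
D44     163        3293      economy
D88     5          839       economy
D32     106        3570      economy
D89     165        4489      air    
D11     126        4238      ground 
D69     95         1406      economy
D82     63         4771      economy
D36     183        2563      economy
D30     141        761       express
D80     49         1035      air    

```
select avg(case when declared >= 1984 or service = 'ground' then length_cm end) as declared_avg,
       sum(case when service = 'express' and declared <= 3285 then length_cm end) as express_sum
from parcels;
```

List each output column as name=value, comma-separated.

[declared_avg: declared >= 1984 or service = 'ground']
parcel=D26: ✗
parcel=D43: ✓ → 155
parcel=D59: ✗
parcel=D96: ✓ → 66
parcel=D44: ✓ → 163
parcel=D88: ✗
parcel=D32: ✓ → 106
parcel=D89: ✓ → 165
parcel=D11: ✓ → 126
parcel=D69: ✗
parcel=D82: ✓ → 63
parcel=D36: ✓ → 183
parcel=D30: ✗
parcel=D80: ✗
declared_avg = (155 + 66 + 163 + 106 + 165 + 126 + 63 + 183) / 8 = 128.375
—
[express_sum: service = 'express' and declared <= 3285]
parcel=D26: ✗
parcel=D43: ✓ → 155
parcel=D59: ✗
parcel=D96: ✗
parcel=D44: ✗
parcel=D88: ✗
parcel=D32: ✗
parcel=D89: ✗
parcel=D11: ✗
parcel=D69: ✗
parcel=D82: ✗
parcel=D36: ✗
parcel=D30: ✓ → 141
parcel=D80: ✗
express_sum = 155 + 141 = 296

declared_avg=128.375, express_sum=296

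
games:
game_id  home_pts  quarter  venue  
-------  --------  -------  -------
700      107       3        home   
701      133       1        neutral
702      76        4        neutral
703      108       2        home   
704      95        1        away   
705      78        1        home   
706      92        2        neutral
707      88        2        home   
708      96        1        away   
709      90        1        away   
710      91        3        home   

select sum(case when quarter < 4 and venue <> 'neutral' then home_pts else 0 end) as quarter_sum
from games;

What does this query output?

753

game_id=700: ✓ → 107
game_id=701: ✗
game_id=702: ✗
game_id=703: ✓ → 108
game_id=704: ✓ → 95
game_id=705: ✓ → 78
game_id=706: ✗
game_id=707: ✓ → 88
game_id=708: ✓ → 96
game_id=709: ✓ → 90
game_id=710: ✓ → 91
quarter_sum = 107 + 108 + 95 + 78 + 88 + 96 + 90 + 91 = 753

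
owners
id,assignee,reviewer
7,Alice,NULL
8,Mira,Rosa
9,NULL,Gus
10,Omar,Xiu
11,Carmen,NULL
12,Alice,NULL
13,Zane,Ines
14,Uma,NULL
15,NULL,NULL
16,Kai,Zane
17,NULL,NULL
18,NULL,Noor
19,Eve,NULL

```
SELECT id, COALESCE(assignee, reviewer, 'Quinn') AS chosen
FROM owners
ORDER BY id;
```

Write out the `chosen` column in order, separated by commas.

Alice, Mira, Gus, Omar, Carmen, Alice, Zane, Uma, Quinn, Kai, Quinn, Noor, Eve

id=7: assignee=Alice → Alice
id=8: assignee=Mira → Mira
id=9: assignee=NULL, reviewer=Gus → Gus
id=10: assignee=Omar → Omar
id=11: assignee=Carmen → Carmen
id=12: assignee=Alice → Alice
id=13: assignee=Zane → Zane
id=14: assignee=Uma → Uma
id=15: assignee=NULL, reviewer=NULL, → literal Quinn → Quinn
id=16: assignee=Kai → Kai
id=17: assignee=NULL, reviewer=NULL, → literal Quinn → Quinn
id=18: assignee=NULL, reviewer=Noor → Noor
id=19: assignee=Eve → Eve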